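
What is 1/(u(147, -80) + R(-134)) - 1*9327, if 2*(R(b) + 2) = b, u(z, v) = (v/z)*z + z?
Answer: -18655/2 ≈ -9327.5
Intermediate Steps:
u(z, v) = v + z
R(b) = -2 + b/2
1/(u(147, -80) + R(-134)) - 1*9327 = 1/((-80 + 147) + (-2 + (½)*(-134))) - 1*9327 = 1/(67 + (-2 - 67)) - 9327 = 1/(67 - 69) - 9327 = 1/(-2) - 9327 = -½ - 9327 = -18655/2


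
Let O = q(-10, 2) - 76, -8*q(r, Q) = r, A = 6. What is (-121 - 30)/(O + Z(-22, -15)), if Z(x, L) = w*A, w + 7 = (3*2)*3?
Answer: 604/35 ≈ 17.257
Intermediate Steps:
w = 11 (w = -7 + (3*2)*3 = -7 + 6*3 = -7 + 18 = 11)
q(r, Q) = -r/8
Z(x, L) = 66 (Z(x, L) = 11*6 = 66)
O = -299/4 (O = -⅛*(-10) - 76 = 5/4 - 76 = -299/4 ≈ -74.750)
(-121 - 30)/(O + Z(-22, -15)) = (-121 - 30)/(-299/4 + 66) = -151/(-35/4) = -151*(-4/35) = 604/35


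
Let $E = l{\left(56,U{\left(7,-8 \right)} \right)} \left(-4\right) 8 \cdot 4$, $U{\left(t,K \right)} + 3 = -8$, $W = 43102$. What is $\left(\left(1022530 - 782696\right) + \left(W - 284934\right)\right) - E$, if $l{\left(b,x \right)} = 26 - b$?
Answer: $-5838$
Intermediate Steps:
$U{\left(t,K \right)} = -11$ ($U{\left(t,K \right)} = -3 - 8 = -11$)
$E = 3840$ ($E = \left(26 - 56\right) \left(-4\right) 8 \cdot 4 = \left(26 - 56\right) \left(\left(-32\right) 4\right) = \left(-30\right) \left(-128\right) = 3840$)
$\left(\left(1022530 - 782696\right) + \left(W - 284934\right)\right) - E = \left(\left(1022530 - 782696\right) + \left(43102 - 284934\right)\right) - 3840 = \left(239834 + \left(43102 - 284934\right)\right) - 3840 = \left(239834 - 241832\right) - 3840 = -1998 - 3840 = -5838$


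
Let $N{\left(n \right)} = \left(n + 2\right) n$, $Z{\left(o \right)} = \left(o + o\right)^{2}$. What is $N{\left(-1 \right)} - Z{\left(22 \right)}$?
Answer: $-1937$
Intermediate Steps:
$Z{\left(o \right)} = 4 o^{2}$ ($Z{\left(o \right)} = \left(2 o\right)^{2} = 4 o^{2}$)
$N{\left(n \right)} = n \left(2 + n\right)$ ($N{\left(n \right)} = \left(2 + n\right) n = n \left(2 + n\right)$)
$N{\left(-1 \right)} - Z{\left(22 \right)} = - (2 - 1) - 4 \cdot 22^{2} = \left(-1\right) 1 - 4 \cdot 484 = -1 - 1936 = -1937$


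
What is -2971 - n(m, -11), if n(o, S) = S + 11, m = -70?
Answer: -2971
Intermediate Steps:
n(o, S) = 11 + S
-2971 - n(m, -11) = -2971 - (11 - 11) = -2971 - 1*0 = -2971 + 0 = -2971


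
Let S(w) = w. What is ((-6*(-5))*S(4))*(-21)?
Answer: -2520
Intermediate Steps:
((-6*(-5))*S(4))*(-21) = (-6*(-5)*4)*(-21) = (30*4)*(-21) = 120*(-21) = -2520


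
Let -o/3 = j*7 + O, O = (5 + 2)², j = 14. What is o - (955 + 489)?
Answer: -1885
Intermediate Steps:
O = 49 (O = 7² = 49)
o = -441 (o = -3*(14*7 + 49) = -3*(98 + 49) = -3*147 = -441)
o - (955 + 489) = -441 - (955 + 489) = -441 - 1*1444 = -441 - 1444 = -1885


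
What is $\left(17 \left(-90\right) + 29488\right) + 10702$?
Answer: $38660$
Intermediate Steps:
$\left(17 \left(-90\right) + 29488\right) + 10702 = \left(-1530 + 29488\right) + 10702 = 27958 + 10702 = 38660$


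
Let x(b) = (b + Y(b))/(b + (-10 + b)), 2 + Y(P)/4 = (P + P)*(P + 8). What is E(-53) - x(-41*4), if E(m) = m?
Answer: 93293/169 ≈ 552.03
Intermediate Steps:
Y(P) = -8 + 8*P*(8 + P) (Y(P) = -8 + 4*((P + P)*(P + 8)) = -8 + 4*((2*P)*(8 + P)) = -8 + 4*(2*P*(8 + P)) = -8 + 8*P*(8 + P))
x(b) = (-8 + 8*b**2 + 65*b)/(-10 + 2*b) (x(b) = (b + (-8 + 8*b**2 + 64*b))/(b + (-10 + b)) = (-8 + 8*b**2 + 65*b)/(-10 + 2*b))
E(-53) - x(-41*4) = -53 - (-8 + 8*(-41*4)**2 + 65*(-41*4))/(2*(-5 - 41*4)) = -53 - (-8 + 8*(-164)**2 + 65*(-164))/(2*(-5 - 164)) = -53 - (-8 + 8*26896 - 10660)/(2*(-169)) = -53 - (-1)*(-8 + 215168 - 10660)/(2*169) = -53 - (-1)*204500/(2*169) = -53 - 1*(-102250/169) = -53 + 102250/169 = 93293/169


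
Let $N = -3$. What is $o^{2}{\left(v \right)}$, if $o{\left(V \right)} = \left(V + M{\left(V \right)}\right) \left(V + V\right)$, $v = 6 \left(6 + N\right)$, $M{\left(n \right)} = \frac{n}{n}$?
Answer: $467856$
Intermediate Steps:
$M{\left(n \right)} = 1$
$v = 18$ ($v = 6 \left(6 - 3\right) = 6 \cdot 3 = 18$)
$o{\left(V \right)} = 2 V \left(1 + V\right)$ ($o{\left(V \right)} = \left(V + 1\right) \left(V + V\right) = \left(1 + V\right) 2 V = 2 V \left(1 + V\right)$)
$o^{2}{\left(v \right)} = \left(2 \cdot 18 \left(1 + 18\right)\right)^{2} = \left(2 \cdot 18 \cdot 19\right)^{2} = 684^{2} = 467856$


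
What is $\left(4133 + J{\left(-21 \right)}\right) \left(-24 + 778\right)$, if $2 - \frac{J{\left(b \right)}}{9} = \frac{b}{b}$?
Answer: $3123068$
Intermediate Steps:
$J{\left(b \right)} = 9$ ($J{\left(b \right)} = 18 - 9 \frac{b}{b} = 18 - 9 = 9$)
$\left(4133 + J{\left(-21 \right)}\right) \left(-24 + 778\right) = \left(4133 + 9\right) \left(-24 + 778\right) = 4142 \cdot 754 = 3123068$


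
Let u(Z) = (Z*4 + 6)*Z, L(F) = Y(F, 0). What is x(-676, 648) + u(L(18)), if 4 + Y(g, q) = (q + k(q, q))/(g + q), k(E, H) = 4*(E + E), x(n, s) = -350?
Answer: -310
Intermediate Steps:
k(E, H) = 8*E (k(E, H) = 4*(2*E) = 8*E)
Y(g, q) = -4 + 9*q/(g + q) (Y(g, q) = -4 + (q + 8*q)/(g + q) = -4 + (9*q)/(g + q) = -4 + 9*q/(g + q))
L(F) = -4 (L(F) = (-4*F + 5*0)/(F + 0) = (-4*F + 0)/F = (-4*F)/F = -4)
u(Z) = Z*(6 + 4*Z) (u(Z) = (4*Z + 6)*Z = (6 + 4*Z)*Z = Z*(6 + 4*Z))
x(-676, 648) + u(L(18)) = -350 + 2*(-4)*(3 + 2*(-4)) = -350 + 2*(-4)*(3 - 8) = -350 + 2*(-4)*(-5) = -350 + 40 = -310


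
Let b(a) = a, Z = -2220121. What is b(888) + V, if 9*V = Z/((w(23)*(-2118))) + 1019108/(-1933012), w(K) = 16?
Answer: 131945055741325/147388298976 ≈ 895.22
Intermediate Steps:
V = 1064246250637/147388298976 (V = (-2220121/(16*(-2118)) + 1019108/(-1933012))/9 = (-2220121/(-33888) + 1019108*(-1/1933012))/9 = (-2220121*(-1/33888) - 254777/483253)/9 = (2220121/33888 - 254777/483253)/9 = (⅑)*(1064246250637/16376477664) = 1064246250637/147388298976 ≈ 7.2207)
b(888) + V = 888 + 1064246250637/147388298976 = 131945055741325/147388298976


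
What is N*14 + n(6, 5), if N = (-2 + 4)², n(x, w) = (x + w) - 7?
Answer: 60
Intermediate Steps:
n(x, w) = -7 + w + x (n(x, w) = (w + x) - 7 = -7 + w + x)
N = 4 (N = 2² = 4)
N*14 + n(6, 5) = 4*14 + (-7 + 5 + 6) = 56 + 4 = 60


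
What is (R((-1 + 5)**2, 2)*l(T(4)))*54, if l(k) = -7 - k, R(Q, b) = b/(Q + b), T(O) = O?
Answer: -66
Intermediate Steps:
(R((-1 + 5)**2, 2)*l(T(4)))*54 = ((2/((-1 + 5)**2 + 2))*(-7 - 1*4))*54 = ((2/(4**2 + 2))*(-7 - 4))*54 = ((2/(16 + 2))*(-11))*54 = ((2/18)*(-11))*54 = ((2*(1/18))*(-11))*54 = ((1/9)*(-11))*54 = -11/9*54 = -66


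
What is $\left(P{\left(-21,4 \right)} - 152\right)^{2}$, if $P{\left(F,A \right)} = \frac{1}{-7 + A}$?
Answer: $\frac{208849}{9} \approx 23205.0$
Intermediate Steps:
$\left(P{\left(-21,4 \right)} - 152\right)^{2} = \left(\frac{1}{-7 + 4} - 152\right)^{2} = \left(\frac{1}{-3} - 152\right)^{2} = \left(- \frac{1}{3} - 152\right)^{2} = \left(- \frac{457}{3}\right)^{2} = \frac{208849}{9}$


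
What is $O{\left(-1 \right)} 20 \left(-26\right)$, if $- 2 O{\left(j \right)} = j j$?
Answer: $260$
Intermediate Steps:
$O{\left(j \right)} = - \frac{j^{2}}{2}$ ($O{\left(j \right)} = - \frac{j j}{2} = - \frac{j^{2}}{2}$)
$O{\left(-1 \right)} 20 \left(-26\right) = - \frac{\left(-1\right)^{2}}{2} \cdot 20 \left(-26\right) = \left(- \frac{1}{2}\right) 1 \cdot 20 \left(-26\right) = \left(- \frac{1}{2}\right) 20 \left(-26\right) = \left(-10\right) \left(-26\right) = 260$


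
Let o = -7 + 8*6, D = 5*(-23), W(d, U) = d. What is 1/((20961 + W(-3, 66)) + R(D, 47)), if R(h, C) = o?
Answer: 1/20999 ≈ 4.7621e-5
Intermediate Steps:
D = -115
o = 41 (o = -7 + 48 = 41)
R(h, C) = 41
1/((20961 + W(-3, 66)) + R(D, 47)) = 1/((20961 - 3) + 41) = 1/(20958 + 41) = 1/20999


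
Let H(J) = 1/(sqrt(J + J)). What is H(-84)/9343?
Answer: -I*sqrt(42)/784812 ≈ -8.2577e-6*I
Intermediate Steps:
H(J) = sqrt(2)/(2*sqrt(J)) (H(J) = 1/(sqrt(2*J)) = 1/(sqrt(2)*sqrt(J)) = sqrt(2)/(2*sqrt(J)))
H(-84)/9343 = (sqrt(2)/(2*sqrt(-84)))/9343 = (sqrt(2)*(-I*sqrt(21)/42)/2)*(1/9343) = -I*sqrt(42)/84*(1/9343) = -I*sqrt(42)/784812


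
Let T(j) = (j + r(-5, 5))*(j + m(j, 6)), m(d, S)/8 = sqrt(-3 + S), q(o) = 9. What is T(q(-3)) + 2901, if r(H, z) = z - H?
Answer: 3072 + 152*sqrt(3) ≈ 3335.3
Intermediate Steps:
m(d, S) = 8*sqrt(-3 + S)
T(j) = (10 + j)*(j + 8*sqrt(3)) (T(j) = (j + (5 - 1*(-5)))*(j + 8*sqrt(-3 + 6)) = (j + (5 + 5))*(j + 8*sqrt(3)) = (j + 10)*(j + 8*sqrt(3)) = (10 + j)*(j + 8*sqrt(3)))
T(q(-3)) + 2901 = (9**2 + 10*9 + 80*sqrt(3) + 8*9*sqrt(3)) + 2901 = (81 + 90 + 80*sqrt(3) + 72*sqrt(3)) + 2901 = (171 + 152*sqrt(3)) + 2901 = 3072 + 152*sqrt(3)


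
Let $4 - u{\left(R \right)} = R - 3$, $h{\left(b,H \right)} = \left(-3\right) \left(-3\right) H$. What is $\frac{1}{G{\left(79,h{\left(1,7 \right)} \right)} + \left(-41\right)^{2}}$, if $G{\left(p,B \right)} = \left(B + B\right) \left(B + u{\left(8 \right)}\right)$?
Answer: $\frac{1}{9493} \approx 0.00010534$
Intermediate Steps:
$h{\left(b,H \right)} = 9 H$
$u{\left(R \right)} = 7 - R$ ($u{\left(R \right)} = 4 - \left(R - 3\right) = 4 - \left(-3 + R\right) = 7 - R$)
$G{\left(p,B \right)} = 2 B \left(-1 + B\right)$ ($G{\left(p,B \right)} = \left(B + B\right) \left(B + \left(7 - 8\right)\right) = 2 B \left(B + \left(7 - 8\right)\right) = 2 B \left(B - 1\right) = 2 B \left(-1 + B\right)$)
$\frac{1}{G{\left(79,h{\left(1,7 \right)} \right)} + \left(-41\right)^{2}} = \frac{1}{2 \cdot 9 \cdot 7 \left(-1 + 9 \cdot 7\right) + \left(-41\right)^{2}} = \frac{1}{2 \cdot 63 \left(-1 + 63\right) + 1681} = \frac{1}{2 \cdot 63 \cdot 62 + 1681} = \frac{1}{7812 + 1681} = \frac{1}{9493}$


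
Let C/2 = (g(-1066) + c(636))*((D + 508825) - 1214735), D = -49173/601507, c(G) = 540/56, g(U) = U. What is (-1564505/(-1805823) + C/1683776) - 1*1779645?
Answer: -22772734534699761776428499/12802601300581858752 ≈ -1.7788e+6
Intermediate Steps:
c(G) = 135/14 (c(G) = 540*(1/56) = 135/14)
D = -49173/601507 (D = -49173*1/601507 = -49173/601507 ≈ -0.081750)
C = 6279555153625427/4210549 (C = 2*((-1066 + 135/14)*((-49173/601507 + 508825) - 1214735)) = 2*(-14789*(306061750102/601507 - 1214735)/14) = 2*(-14789/14*(-424609855543/601507)) = 2*(6279555153625427/8421098) = 6279555153625427/4210549 ≈ 1.4914e+9)
(-1564505/(-1805823) + C/1683776) - 1*1779645 = (-1564505/(-1805823) + (6279555153625427/4210549)/1683776) - 1*1779645 = (-1564505*(-1/1805823) + (6279555153625427/4210549)*(1/1683776)) - 1779645 = (1564505/1805823 + 6279555153625427/7089621353024) - 1779645 = 11350856874240242274541/12802601300581858752 - 1779645 = -22772734534699761776428499/12802601300581858752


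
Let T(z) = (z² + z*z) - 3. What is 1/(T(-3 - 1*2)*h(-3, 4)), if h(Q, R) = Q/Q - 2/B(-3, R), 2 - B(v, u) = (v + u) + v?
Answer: 2/47 ≈ 0.042553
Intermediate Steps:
T(z) = -3 + 2*z² (T(z) = (z² + z²) - 3 = 2*z² - 3 = -3 + 2*z²)
B(v, u) = 2 - u - 2*v (B(v, u) = 2 - ((v + u) + v) = 2 - ((u + v) + v) = 2 - (u + 2*v) = 2 + (-u - 2*v) = 2 - u - 2*v)
h(Q, R) = 1 - 2/(8 - R) (h(Q, R) = Q/Q - 2/(2 - R - 2*(-3)) = 1 - 2/(2 - R + 6) = 1 - 2/(8 - R))
1/(T(-3 - 1*2)*h(-3, 4)) = 1/((-3 + 2*(-3 - 1*2)²)*((-6 + 4)/(-8 + 4))) = 1/((-3 + 2*(-3 - 2)²)*(-2/(-4))) = 1/((-3 + 2*(-5)²)*(-¼*(-2))) = 1/((-3 + 2*25)*(½)) = 1/((-3 + 50)*(½)) = 1/(47*(½)) = 1/(47/2) = 2/47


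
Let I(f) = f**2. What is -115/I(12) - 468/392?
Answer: -14059/7056 ≈ -1.9925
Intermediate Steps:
-115/I(12) - 468/392 = -115/(12**2) - 468/392 = -115/144 - 468*1/392 = -115*1/144 - 117/98 = -115/144 - 117/98 = -14059/7056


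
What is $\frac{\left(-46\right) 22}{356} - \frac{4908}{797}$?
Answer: $- \frac{638453}{70933} \approx -9.0008$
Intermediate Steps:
$\frac{\left(-46\right) 22}{356} - \frac{4908}{797} = \left(-1012\right) \frac{1}{356} - \frac{4908}{797} = - \frac{253}{89} - \frac{4908}{797} = - \frac{638453}{70933}$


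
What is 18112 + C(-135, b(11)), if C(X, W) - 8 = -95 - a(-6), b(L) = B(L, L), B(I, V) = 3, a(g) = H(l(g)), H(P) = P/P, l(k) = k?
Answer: 18024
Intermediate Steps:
H(P) = 1
a(g) = 1
b(L) = 3
C(X, W) = -88 (C(X, W) = 8 + (-95 - 1*1) = 8 + (-95 - 1) = 8 - 96 = -88)
18112 + C(-135, b(11)) = 18112 - 88 = 18024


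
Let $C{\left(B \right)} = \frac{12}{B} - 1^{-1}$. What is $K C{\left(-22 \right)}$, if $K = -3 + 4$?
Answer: $- \frac{17}{11} \approx -1.5455$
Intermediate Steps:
$C{\left(B \right)} = -1 + \frac{12}{B}$ ($C{\left(B \right)} = \frac{12}{B} - 1 = -1 + \frac{12}{B}$)
$K = 1$
$K C{\left(-22 \right)} = 1 \frac{12 - -22}{-22} = 1 \left(- \frac{12 + 22}{22}\right) = 1 \left(\left(- \frac{1}{22}\right) 34\right) = 1 \left(- \frac{17}{11}\right) = - \frac{17}{11}$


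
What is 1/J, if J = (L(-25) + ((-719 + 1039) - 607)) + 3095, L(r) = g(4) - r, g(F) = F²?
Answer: 1/2849 ≈ 0.00035100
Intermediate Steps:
L(r) = 16 - r (L(r) = 4² - r = 16 - r)
J = 2849 (J = ((16 - 1*(-25)) + ((-719 + 1039) - 607)) + 3095 = ((16 + 25) + (320 - 607)) + 3095 = (41 - 287) + 3095 = -246 + 3095 = 2849)
1/J = 1/2849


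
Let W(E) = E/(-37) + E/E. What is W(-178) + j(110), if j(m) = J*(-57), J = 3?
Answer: -6112/37 ≈ -165.19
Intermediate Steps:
W(E) = 1 - E/37 (W(E) = E*(-1/37) + 1 = -E/37 + 1 = 1 - E/37)
j(m) = -171 (j(m) = 3*(-57) = -171)
W(-178) + j(110) = (1 - 1/37*(-178)) - 171 = (1 + 178/37) - 171 = 215/37 - 171 = -6112/37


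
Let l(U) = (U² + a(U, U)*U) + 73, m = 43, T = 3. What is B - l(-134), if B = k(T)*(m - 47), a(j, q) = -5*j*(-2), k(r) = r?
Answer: -197601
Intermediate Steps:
a(j, q) = 10*j
l(U) = 73 + 11*U² (l(U) = (U² + (10*U)*U) + 73 = (U² + 10*U²) + 73 = 11*U² + 73 = 73 + 11*U²)
B = -12 (B = 3*(43 - 47) = 3*(-4) = -12)
B - l(-134) = -12 - (73 + 11*(-134)²) = -12 - (73 + 11*17956) = -12 - (73 + 197516) = -12 - 1*197589 = -12 - 197589 = -197601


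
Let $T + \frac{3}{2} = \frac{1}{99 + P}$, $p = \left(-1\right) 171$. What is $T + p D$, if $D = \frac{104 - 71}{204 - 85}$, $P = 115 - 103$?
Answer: $- \frac{1292135}{26418} \approx -48.911$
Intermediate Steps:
$P = 12$
$D = \frac{33}{119} \approx 0.27731$
$p = -171$
$T = - \frac{331}{222}$ ($T = - \frac{3}{2} + \frac{1}{99 + 12} = - \frac{3}{2} + \frac{1}{111} = - \frac{331}{222} \approx -1.491$)
$T + p D = - \frac{331}{222} - \frac{5643}{119} = - \frac{1292135}{26418}$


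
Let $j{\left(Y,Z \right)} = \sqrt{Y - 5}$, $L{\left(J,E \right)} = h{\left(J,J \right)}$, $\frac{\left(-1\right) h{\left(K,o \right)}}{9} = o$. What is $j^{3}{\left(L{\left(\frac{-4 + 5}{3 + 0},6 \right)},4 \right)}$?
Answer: $- 16 i \sqrt{2} \approx - 22.627 i$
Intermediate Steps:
$h{\left(K,o \right)} = - 9 o$
$L{\left(J,E \right)} = - 9 J$
$j{\left(Y,Z \right)} = \sqrt{-5 + Y}$
$j^{3}{\left(L{\left(\frac{-4 + 5}{3 + 0},6 \right)},4 \right)} = \left(\sqrt{-5 - 9 \frac{-4 + 5}{3 + 0}}\right)^{3} = \left(\sqrt{-5 - 9 \cdot 1 \cdot \frac{1}{3}}\right)^{3} = \left(\sqrt{-5 - 3}\right)^{3} = \left(\sqrt{-8}\right)^{3} = \left(2 i \sqrt{2}\right)^{3} = - 16 i \sqrt{2}$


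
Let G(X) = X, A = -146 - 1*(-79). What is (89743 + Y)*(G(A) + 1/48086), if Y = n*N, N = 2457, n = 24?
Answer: -479111300071/48086 ≈ -9.9636e+6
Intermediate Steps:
A = -67 (A = -146 + 79 = -67)
Y = 58968 (Y = 24*2457 = 58968)
(89743 + Y)*(G(A) + 1/48086) = (89743 + 58968)*(-67 + 1/48086) = 148711*(-67 + 1/48086) = 148711*(-3221761/48086) = -479111300071/48086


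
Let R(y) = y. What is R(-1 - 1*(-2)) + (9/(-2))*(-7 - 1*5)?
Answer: 55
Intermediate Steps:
R(-1 - 1*(-2)) + (9/(-2))*(-7 - 1*5) = (-1 - 1*(-2)) + (9/(-2))*(-7 - 1*5) = (-1 + 2) + (9*(-½))*(-7 - 5) = 1 - 9/2*(-12) = 1 + 54 = 55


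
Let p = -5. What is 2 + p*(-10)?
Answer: 52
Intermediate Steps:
2 + p*(-10) = 2 - 5*(-10) = 2 + 50 = 52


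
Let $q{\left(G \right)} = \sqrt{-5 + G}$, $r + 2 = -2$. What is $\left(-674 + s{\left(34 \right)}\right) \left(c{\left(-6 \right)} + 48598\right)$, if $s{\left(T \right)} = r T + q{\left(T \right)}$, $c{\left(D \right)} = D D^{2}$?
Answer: $-39189420 + 48382 \sqrt{29} \approx -3.8929 \cdot 10^{7}$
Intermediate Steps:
$r = -4$ ($r = -2 - 2 = -4$)
$c{\left(D \right)} = D^{3}$
$s{\left(T \right)} = \sqrt{-5 + T} - 4 T$ ($s{\left(T \right)} = - 4 T + \sqrt{-5 + T} = \sqrt{-5 + T} - 4 T$)
$\left(-674 + s{\left(34 \right)}\right) \left(c{\left(-6 \right)} + 48598\right) = \left(-674 + \left(\sqrt{-5 + 34} - 136\right)\right) \left(\left(-6\right)^{3} + 48598\right) = \left(-674 - \left(136 - \sqrt{29}\right)\right) \left(-216 + 48598\right) = \left(-674 - \left(136 - \sqrt{29}\right)\right) 48382 = \left(-810 + \sqrt{29}\right) 48382 = -39189420 + 48382 \sqrt{29}$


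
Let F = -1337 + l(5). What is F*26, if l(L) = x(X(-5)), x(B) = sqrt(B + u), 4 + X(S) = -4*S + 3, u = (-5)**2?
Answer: -34762 + 52*sqrt(11) ≈ -34590.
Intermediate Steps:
u = 25
X(S) = -1 - 4*S (X(S) = -4 + (-4*S + 3) = -4 + (3 - 4*S) = -1 - 4*S)
x(B) = sqrt(25 + B) (x(B) = sqrt(B + 25) = sqrt(25 + B))
l(L) = 2*sqrt(11) (l(L) = sqrt(25 + (-1 - 4*(-5))) = sqrt(25 + (-1 + 20)) = sqrt(25 + 19) = sqrt(44) = 2*sqrt(11))
F = -1337 + 2*sqrt(11) ≈ -1330.4
F*26 = (-1337 + 2*sqrt(11))*26 = -34762 + 52*sqrt(11)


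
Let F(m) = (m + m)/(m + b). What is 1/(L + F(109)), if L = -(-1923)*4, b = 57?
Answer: 83/638545 ≈ 0.00012998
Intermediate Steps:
F(m) = 2*m/(57 + m) (F(m) = (m + m)/(m + 57) = (2*m)/(57 + m) = 2*m/(57 + m))
L = 7692 (L = -641*(-12) = 7692)
1/(L + F(109)) = 1/(7692 + 2*109/(57 + 109)) = 1/(7692 + 2*109/166) = 1/(7692 + 2*109*(1/166)) = 1/(7692 + 109/83) = 1/(638545/83) = 83/638545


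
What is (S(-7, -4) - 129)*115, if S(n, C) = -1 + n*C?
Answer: -11730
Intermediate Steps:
S(n, C) = -1 + C*n
(S(-7, -4) - 129)*115 = ((-1 - 4*(-7)) - 129)*115 = ((-1 + 28) - 129)*115 = (27 - 129)*115 = -102*115 = -11730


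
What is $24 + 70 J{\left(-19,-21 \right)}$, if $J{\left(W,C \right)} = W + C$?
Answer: $-2776$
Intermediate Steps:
$J{\left(W,C \right)} = C + W$
$24 + 70 J{\left(-19,-21 \right)} = 24 + 70 \left(-21 - 19\right) = 24 + 70 \left(-40\right) = 24 - 2800 = -2776$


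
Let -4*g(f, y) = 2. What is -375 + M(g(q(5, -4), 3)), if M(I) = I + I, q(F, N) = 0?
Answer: -376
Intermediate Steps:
g(f, y) = -½ (g(f, y) = -¼*2 = -½)
M(I) = 2*I
-375 + M(g(q(5, -4), 3)) = -375 + 2*(-½) = -375 - 1 = -376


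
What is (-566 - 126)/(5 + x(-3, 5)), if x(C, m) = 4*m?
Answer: -692/25 ≈ -27.680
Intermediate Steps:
(-566 - 126)/(5 + x(-3, 5)) = (-566 - 126)/(5 + 4*5) = -692/(5 + 20) = -692/25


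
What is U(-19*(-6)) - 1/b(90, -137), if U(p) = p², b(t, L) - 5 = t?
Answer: 1234619/95 ≈ 12996.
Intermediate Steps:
b(t, L) = 5 + t
U(-19*(-6)) - 1/b(90, -137) = (-19*(-6))² - 1/(5 + 90) = 114² - 1/95 = 12996 - 1*1/95 = 12996 - 1/95 = 1234619/95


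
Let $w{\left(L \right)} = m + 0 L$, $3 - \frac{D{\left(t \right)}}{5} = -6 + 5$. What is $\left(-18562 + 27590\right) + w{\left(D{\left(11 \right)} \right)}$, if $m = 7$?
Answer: $9035$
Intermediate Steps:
$D{\left(t \right)} = 20$ ($D{\left(t \right)} = 15 - 5 \left(-6 + 5\right) = 15 - -5 = 15 + 5 = 20$)
$w{\left(L \right)} = 7$ ($w{\left(L \right)} = 7 + 0 L = 7 + 0 = 7$)
$\left(-18562 + 27590\right) + w{\left(D{\left(11 \right)} \right)} = \left(-18562 + 27590\right) + 7 = 9028 + 7 = 9035$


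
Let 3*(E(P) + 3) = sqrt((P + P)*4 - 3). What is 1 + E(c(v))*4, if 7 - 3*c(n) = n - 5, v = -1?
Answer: -11 + 4*sqrt(285)/9 ≈ -3.4969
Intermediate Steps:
c(n) = 4 - n/3 (c(n) = 7/3 - (n - 5)/3 = 7/3 - (-5 + n)/3 = 7/3 + (5/3 - n/3) = 4 - n/3)
E(P) = -3 + sqrt(-3 + 8*P)/3 (E(P) = -3 + sqrt((P + P)*4 - 3)/3 = -3 + sqrt((2*P)*4 - 3)/3 = -3 + sqrt(8*P - 3)/3 = -3 + sqrt(-3 + 8*P)/3)
1 + E(c(v))*4 = 1 + (-3 + sqrt(-3 + 8*(4 - 1/3*(-1)))/3)*4 = 1 + (-3 + sqrt(-3 + 8*(4 + 1/3))/3)*4 = 1 + (-3 + sqrt(-3 + 8*(13/3))/3)*4 = 1 + (-3 + sqrt(-3 + 104/3)/3)*4 = 1 + (-3 + sqrt(95/3)/3)*4 = 1 + (-3 + (sqrt(285)/3)/3)*4 = 1 + (-3 + sqrt(285)/9)*4 = 1 + (-12 + 4*sqrt(285)/9) = -11 + 4*sqrt(285)/9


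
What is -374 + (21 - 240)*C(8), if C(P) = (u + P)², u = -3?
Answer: -5849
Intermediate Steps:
C(P) = (-3 + P)²
-374 + (21 - 240)*C(8) = -374 + (21 - 240)*(-3 + 8)² = -374 - 219*5² = -374 - 219*25 = -374 - 5475 = -5849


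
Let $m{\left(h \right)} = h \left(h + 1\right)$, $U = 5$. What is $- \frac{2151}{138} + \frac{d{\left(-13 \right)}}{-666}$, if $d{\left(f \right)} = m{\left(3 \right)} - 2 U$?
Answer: $- \frac{238807}{15318} \approx -15.59$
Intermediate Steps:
$m{\left(h \right)} = h \left(1 + h\right)$
$d{\left(f \right)} = 2$ ($d{\left(f \right)} = 3 \left(1 + 3\right) - 10 = 3 \cdot 4 - 10 = 12 - 10 = 2$)
$- \frac{2151}{138} + \frac{d{\left(-13 \right)}}{-666} = - \frac{2151}{138} + \frac{2}{-666} = \left(-2151\right) \frac{1}{138} + 2 \left(- \frac{1}{666}\right) = - \frac{717}{46} - \frac{1}{333} = - \frac{238807}{15318}$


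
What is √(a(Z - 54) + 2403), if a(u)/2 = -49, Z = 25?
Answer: √2305 ≈ 48.010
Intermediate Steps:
a(u) = -98 (a(u) = 2*(-49) = -98)
√(a(Z - 54) + 2403) = √(-98 + 2403) = √2305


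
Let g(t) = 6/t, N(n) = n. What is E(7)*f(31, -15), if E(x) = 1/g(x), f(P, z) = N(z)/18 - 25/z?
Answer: 35/36 ≈ 0.97222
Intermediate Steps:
f(P, z) = -25/z + z/18 (f(P, z) = z/18 - 25/z = -25/z + z/18)
E(x) = x/6 (E(x) = 1/(6/x) = x/6)
E(7)*f(31, -15) = ((⅙)*7)*(-25/(-15) + (1/18)*(-15)) = 7*(-25*(-1/15) - ⅚)/6 = 7*(5/3 - ⅚)/6 = (7/6)*(⅚) = 35/36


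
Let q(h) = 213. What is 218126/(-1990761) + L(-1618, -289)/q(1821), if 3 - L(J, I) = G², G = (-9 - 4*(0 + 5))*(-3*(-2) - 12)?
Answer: -20104256197/141344031 ≈ -142.24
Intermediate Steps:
G = 174 (G = (-9 - 4*5)*(6 - 12) = (-9 - 20)*(-6) = -29*(-6) = 174)
L(J, I) = -30273 (L(J, I) = 3 - 1*174² = 3 - 1*30276 = 3 - 30276 = -30273)
218126/(-1990761) + L(-1618, -289)/q(1821) = 218126/(-1990761) - 30273/213 = 218126*(-1/1990761) - 30273*1/213 = -218126/1990761 - 10091/71 = -20104256197/141344031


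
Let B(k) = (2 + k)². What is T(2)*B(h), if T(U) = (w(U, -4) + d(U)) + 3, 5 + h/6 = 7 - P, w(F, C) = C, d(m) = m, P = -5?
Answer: 1936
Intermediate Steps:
h = 42 (h = -30 + 6*(7 - 1*(-5)) = -30 + 6*(7 + 5) = -30 + 6*12 = -30 + 72 = 42)
T(U) = -1 + U (T(U) = (-4 + U) + 3 = -1 + U)
T(2)*B(h) = (-1 + 2)*(2 + 42)² = 1*44² = 1*1936 = 1936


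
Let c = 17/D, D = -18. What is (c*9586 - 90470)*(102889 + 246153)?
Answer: -312640758862/9 ≈ -3.4738e+10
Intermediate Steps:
c = -17/18 (c = 17/(-18) = 17*(-1/18) = -17/18 ≈ -0.94444)
(c*9586 - 90470)*(102889 + 246153) = (-17/18*9586 - 90470)*(102889 + 246153) = (-81481/9 - 90470)*349042 = -895711/9*349042 = -312640758862/9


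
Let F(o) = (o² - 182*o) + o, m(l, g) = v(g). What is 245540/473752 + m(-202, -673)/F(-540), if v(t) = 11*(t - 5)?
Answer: 959013554/1921360455 ≈ 0.49913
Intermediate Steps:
v(t) = -55 + 11*t (v(t) = 11*(-5 + t) = -55 + 11*t)
m(l, g) = -55 + 11*g
F(o) = o² - 181*o
245540/473752 + m(-202, -673)/F(-540) = 245540/473752 + (-55 + 11*(-673))/((-540*(-181 - 540))) = 245540*(1/473752) + (-55 - 7403)/((-540*(-721))) = 61385/118438 - 7458/389340 = 61385/118438 - 7458*1/389340 = 61385/118438 - 1243/64890 = 959013554/1921360455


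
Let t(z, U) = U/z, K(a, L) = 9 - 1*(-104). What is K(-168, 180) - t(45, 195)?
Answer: 326/3 ≈ 108.67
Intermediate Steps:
K(a, L) = 113 (K(a, L) = 9 + 104 = 113)
K(-168, 180) - t(45, 195) = 113 - 195/45 = 113 - 1*13/3 = 113 - 13/3 = 326/3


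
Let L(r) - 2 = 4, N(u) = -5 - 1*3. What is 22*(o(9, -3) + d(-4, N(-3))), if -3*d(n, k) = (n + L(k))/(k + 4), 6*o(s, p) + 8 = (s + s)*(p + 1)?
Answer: -473/3 ≈ -157.67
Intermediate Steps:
N(u) = -8 (N(u) = -5 - 3 = -8)
L(r) = 6 (L(r) = 2 + 4 = 6)
o(s, p) = -4/3 + s*(1 + p)/3 (o(s, p) = -4/3 + ((s + s)*(p + 1))/6 = -4/3 + ((2*s)*(1 + p))/6 = -4/3 + (2*s*(1 + p))/6 = -4/3 + s*(1 + p)/3)
d(n, k) = -(6 + n)/(3*(4 + k)) (d(n, k) = -(n + 6)/(3*(k + 4)) = -(6 + n)/(3*(4 + k)))
22*(o(9, -3) + d(-4, N(-3))) = 22*((-4/3 + (1/3)*9 + (1/3)*(-3)*9) + (-6 - 1*(-4))/(3*(4 - 8))) = 22*((-4/3 + 3 - 9) + (1/3)*(-6 + 4)/(-4)) = 22*(-22/3 + (1/3)*(-1/4)*(-2)) = 22*(-22/3 + 1/6) = 22*(-43/6) = -473/3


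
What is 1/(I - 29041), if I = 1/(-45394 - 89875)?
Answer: -135269/3928347030 ≈ -3.4434e-5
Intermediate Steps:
I = -1/135269 (I = 1/(-135269) = -1/135269 ≈ -7.3927e-6)
1/(I - 29041) = 1/(-1/135269 - 29041) = 1/(-3928347030/135269) = -135269/3928347030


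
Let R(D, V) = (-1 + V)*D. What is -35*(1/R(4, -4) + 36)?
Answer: -5033/4 ≈ -1258.3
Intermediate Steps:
R(D, V) = D*(-1 + V)
-35*(1/R(4, -4) + 36) = -35*(1/(4*(-1 - 4)) + 36) = -35*(1/(4*(-5)) + 36) = -35*(1/(-20) + 36) = -35*(-1/20 + 36) = -35*719/20 = -5033/4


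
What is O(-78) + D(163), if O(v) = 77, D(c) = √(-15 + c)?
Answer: 77 + 2*√37 ≈ 89.166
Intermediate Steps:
O(-78) + D(163) = 77 + √(-15 + 163) = 77 + √148 = 77 + 2*√37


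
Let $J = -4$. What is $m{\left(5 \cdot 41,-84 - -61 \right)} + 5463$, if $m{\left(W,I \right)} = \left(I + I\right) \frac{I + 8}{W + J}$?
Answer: $\frac{366251}{67} \approx 5466.4$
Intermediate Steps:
$m{\left(W,I \right)} = \frac{2 I \left(8 + I\right)}{-4 + W}$ ($m{\left(W,I \right)} = \left(I + I\right) \frac{I + 8}{W - 4} = 2 I \frac{8 + I}{-4 + W} = \frac{2 I \left(8 + I\right)}{-4 + W}$)
$m{\left(5 \cdot 41,-84 - -61 \right)} + 5463 = \frac{2 \left(-84 - -61\right) \left(8 - 23\right)}{-4 + 5 \cdot 41} + 5463 = \frac{2 \left(-84 + 61\right) \left(8 + \left(-84 + 61\right)\right)}{-4 + 205} + 5463 = 2 \left(-23\right) \frac{1}{201} \left(8 - 23\right) + 5463 = 2 \left(-23\right) \frac{1}{201} \left(-15\right) + 5463 = \frac{230}{67} + 5463 = \frac{366251}{67}$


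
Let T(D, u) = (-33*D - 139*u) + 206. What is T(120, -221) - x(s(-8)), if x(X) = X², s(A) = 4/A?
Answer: 107859/4 ≈ 26965.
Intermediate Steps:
T(D, u) = 206 - 139*u - 33*D (T(D, u) = (-139*u - 33*D) + 206 = 206 - 139*u - 33*D)
T(120, -221) - x(s(-8)) = (206 - 139*(-221) - 33*120) - (4/(-8))² = (206 + 30719 - 3960) - (4*(-⅛))² = 26965 - (-½)² = 26965 - 1*¼ = 26965 - ¼ = 107859/4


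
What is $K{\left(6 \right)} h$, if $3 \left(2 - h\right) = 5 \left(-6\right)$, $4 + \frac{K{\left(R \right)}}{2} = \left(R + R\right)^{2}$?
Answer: $3360$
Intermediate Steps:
$K{\left(R \right)} = -8 + 8 R^{2}$ ($K{\left(R \right)} = -8 + 2 \left(R + R\right)^{2} = -8 + 2 \left(2 R\right)^{2} = -8 + 2 \cdot 4 R^{2} = -8 + 8 R^{2}$)
$h = 12$ ($h = 2 - \frac{5 \left(-6\right)}{3} = 2 - -10 = 2 + 10 = 12$)
$K{\left(6 \right)} h = \left(-8 + 8 \cdot 6^{2}\right) 12 = \left(-8 + 8 \cdot 36\right) 12 = \left(-8 + 288\right) 12 = 280 \cdot 12 = 3360$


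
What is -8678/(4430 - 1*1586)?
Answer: -4339/1422 ≈ -3.0513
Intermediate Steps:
-8678/(4430 - 1*1586) = -8678/(4430 - 1586) = -8678/2844 = -8678*1/2844 = -4339/1422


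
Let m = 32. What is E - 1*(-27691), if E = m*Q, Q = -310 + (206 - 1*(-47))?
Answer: 25867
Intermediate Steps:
Q = -57 (Q = -310 + (206 + 47) = -310 + 253 = -57)
E = -1824 (E = 32*(-57) = -1824)
E - 1*(-27691) = -1824 - 1*(-27691) = -1824 + 27691 = 25867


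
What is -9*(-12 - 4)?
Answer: 144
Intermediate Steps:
-9*(-12 - 4) = -9*(-16) = 144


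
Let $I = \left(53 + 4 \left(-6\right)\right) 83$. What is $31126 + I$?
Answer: $33533$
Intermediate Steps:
$I = 2407$ ($I = \left(53 - 24\right) 83 = 29 \cdot 83 = 2407$)
$31126 + I = 31126 + 2407 = 33533$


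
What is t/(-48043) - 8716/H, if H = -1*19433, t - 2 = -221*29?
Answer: 543250019/933619619 ≈ 0.58187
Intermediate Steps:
t = -6407 (t = 2 - 221*29 = 2 - 6409 = -6407)
H = -19433
t/(-48043) - 8716/H = -6407/(-48043) - 8716/(-19433) = -6407*(-1/48043) - 8716*(-1/19433) = 6407/48043 + 8716/19433 = 543250019/933619619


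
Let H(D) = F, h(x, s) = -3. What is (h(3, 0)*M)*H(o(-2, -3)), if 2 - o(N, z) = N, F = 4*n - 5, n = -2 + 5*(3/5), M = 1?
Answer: 3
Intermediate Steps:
n = 1 (n = -2 + 5*(3*(⅕)) = -2 + 5*(⅗) = -2 + 3 = 1)
F = -1 (F = 4*1 - 5 = 4 - 5 = -1)
o(N, z) = 2 - N
H(D) = -1
(h(3, 0)*M)*H(o(-2, -3)) = -3*1*(-1) = -3*(-1) = 3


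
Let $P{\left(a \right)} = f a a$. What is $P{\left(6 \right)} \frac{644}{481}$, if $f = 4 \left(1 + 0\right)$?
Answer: $\frac{92736}{481} \approx 192.8$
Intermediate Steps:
$f = 4$ ($f = 4 \cdot 1 = 4$)
$P{\left(a \right)} = 4 a^{2}$ ($P{\left(a \right)} = 4 a a = 4 a^{2}$)
$P{\left(6 \right)} \frac{644}{481} = 4 \cdot 6^{2} \cdot \frac{644}{481} = 4 \cdot 36 \cdot 644 \cdot \frac{1}{481} = 144 \cdot \frac{644}{481} = \frac{92736}{481}$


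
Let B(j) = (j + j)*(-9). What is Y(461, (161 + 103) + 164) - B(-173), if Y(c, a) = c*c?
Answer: 209407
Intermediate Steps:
B(j) = -18*j (B(j) = (2*j)*(-9) = -18*j)
Y(c, a) = c²
Y(461, (161 + 103) + 164) - B(-173) = 461² - (-18)*(-173) = 212521 - 1*3114 = 212521 - 3114 = 209407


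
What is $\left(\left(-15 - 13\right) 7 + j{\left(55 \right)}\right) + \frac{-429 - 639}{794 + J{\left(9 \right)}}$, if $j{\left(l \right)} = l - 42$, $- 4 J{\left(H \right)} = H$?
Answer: $- \frac{583833}{3167} \approx -184.35$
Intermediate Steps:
$J{\left(H \right)} = - \frac{H}{4}$
$j{\left(l \right)} = -42 + l$
$\left(\left(-15 - 13\right) 7 + j{\left(55 \right)}\right) + \frac{-429 - 639}{794 + J{\left(9 \right)}} = \left(\left(-15 - 13\right) 7 + \left(-42 + 55\right)\right) + \frac{-429 - 639}{794 - \frac{9}{4}} = \left(\left(-28\right) 7 + 13\right) - \frac{1068}{794 - \frac{9}{4}} = \left(-196 + 13\right) - \frac{1068}{\frac{3167}{4}} = -183 - \frac{4272}{3167} = - \frac{583833}{3167}$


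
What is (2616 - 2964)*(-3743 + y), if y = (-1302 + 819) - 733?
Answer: 1725732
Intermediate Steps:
y = -1216 (y = -483 - 733 = -1216)
(2616 - 2964)*(-3743 + y) = (2616 - 2964)*(-3743 - 1216) = -348*(-4959) = 1725732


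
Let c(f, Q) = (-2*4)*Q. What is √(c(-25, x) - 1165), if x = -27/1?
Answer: I*√949 ≈ 30.806*I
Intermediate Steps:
x = -27 (x = -27*1 = -27)
c(f, Q) = -8*Q
√(c(-25, x) - 1165) = √(-8*(-27) - 1165) = √(216 - 1165) = √(-949) = I*√949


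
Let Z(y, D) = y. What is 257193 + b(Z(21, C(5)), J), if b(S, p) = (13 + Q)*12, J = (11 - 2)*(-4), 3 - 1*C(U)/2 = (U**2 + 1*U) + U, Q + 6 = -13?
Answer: 257121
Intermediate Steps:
Q = -19 (Q = -6 - 13 = -19)
C(U) = 6 - 4*U - 2*U**2 (C(U) = 6 - 2*((U**2 + 1*U) + U) = 6 - 2*((U**2 + U) + U) = 6 - 2*((U + U**2) + U) = 6 - 2*(U**2 + 2*U) = 6 + (-4*U - 2*U**2) = 6 - 4*U - 2*U**2)
J = -36 (J = 9*(-4) = -36)
b(S, p) = -72 (b(S, p) = (13 - 19)*12 = -6*12 = -72)
257193 + b(Z(21, C(5)), J) = 257193 - 72 = 257121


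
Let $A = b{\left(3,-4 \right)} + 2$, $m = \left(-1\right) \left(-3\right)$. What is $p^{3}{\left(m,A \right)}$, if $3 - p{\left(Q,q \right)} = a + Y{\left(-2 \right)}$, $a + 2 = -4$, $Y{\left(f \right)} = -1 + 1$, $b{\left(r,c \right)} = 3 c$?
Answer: $729$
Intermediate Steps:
$Y{\left(f \right)} = 0$
$a = -6$ ($a = -2 - 4 = -6$)
$m = 3$
$A = -10$ ($A = 3 \left(-4\right) + 2 = -12 + 2 = -10$)
$p{\left(Q,q \right)} = 9$ ($p{\left(Q,q \right)} = 3 - \left(-6 + 0\right) = 3 - -6 = 3 + 6 = 9$)
$p^{3}{\left(m,A \right)} = 9^{3} = 729$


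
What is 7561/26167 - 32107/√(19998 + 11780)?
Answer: 7561/26167 - 32107*√31778/31778 ≈ -179.82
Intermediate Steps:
7561/26167 - 32107/√(19998 + 11780) = 7561*(1/26167) - 32107*√31778/31778 = 7561/26167 - 32107*√31778/31778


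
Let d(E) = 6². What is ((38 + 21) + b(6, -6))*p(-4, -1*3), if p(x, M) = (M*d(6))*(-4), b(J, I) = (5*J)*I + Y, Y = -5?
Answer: -54432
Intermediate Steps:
b(J, I) = -5 + 5*I*J (b(J, I) = (5*J)*I - 5 = 5*I*J - 5 = -5 + 5*I*J)
d(E) = 36
p(x, M) = -144*M (p(x, M) = (M*36)*(-4) = (36*M)*(-4) = -144*M)
((38 + 21) + b(6, -6))*p(-4, -1*3) = ((38 + 21) + (-5 + 5*(-6)*6))*(-(-144)*3) = (59 + (-5 - 180))*(-144*(-3)) = (59 - 185)*432 = -126*432 = -54432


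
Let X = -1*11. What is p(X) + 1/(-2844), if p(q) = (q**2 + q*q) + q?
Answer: 656963/2844 ≈ 231.00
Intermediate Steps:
X = -11
p(q) = q + 2*q**2 (p(q) = (q**2 + q**2) + q = 2*q**2 + q = q + 2*q**2)
p(X) + 1/(-2844) = -11*(1 + 2*(-11)) + 1/(-2844) = -11*(1 - 22) - 1/2844 = -11*(-21) - 1/2844 = 231 - 1/2844 = 656963/2844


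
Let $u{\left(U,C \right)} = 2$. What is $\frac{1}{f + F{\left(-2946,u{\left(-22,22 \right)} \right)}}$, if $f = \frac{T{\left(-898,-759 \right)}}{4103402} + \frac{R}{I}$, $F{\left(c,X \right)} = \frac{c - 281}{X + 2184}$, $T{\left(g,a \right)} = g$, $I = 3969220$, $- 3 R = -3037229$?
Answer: $- \frac{26703037017118380}{32614180433258833} \approx -0.81876$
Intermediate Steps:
$R = \frac{3037229}{3}$ ($R = \left(- \frac{1}{3}\right) \left(-3037229\right) = \frac{3037229}{3} \approx 1.0124 \cdot 10^{6}$)
$F{\left(c,X \right)} = \frac{-281 + c}{2184 + X}$
$f = \frac{6226139237189}{24430957929660}$ ($f = - \frac{898}{4103402} + \frac{3037229}{3 \cdot 3969220} = \left(-898\right) \frac{1}{4103402} + \frac{3037229}{3} \cdot \frac{1}{3969220} = - \frac{449}{2051701} + \frac{3037229}{11907660} = \frac{6226139237189}{24430957929660} \approx 0.25485$)
$\frac{1}{f + F{\left(-2946,u{\left(-22,22 \right)} \right)}} = \frac{1}{\frac{6226139237189}{24430957929660} + \frac{-281 - 2946}{2184 + 2}} = \frac{1}{\frac{6226139237189}{24430957929660} + \frac{1}{2186} \left(-3227\right)} = \frac{1}{\frac{6226139237189}{24430957929660} - \frac{3227}{2186}} = \frac{1}{- \frac{32614180433258833}{26703037017118380}} = - \frac{26703037017118380}{32614180433258833}$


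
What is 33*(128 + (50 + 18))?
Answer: 6468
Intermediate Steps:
33*(128 + (50 + 18)) = 33*(128 + 68) = 33*196 = 6468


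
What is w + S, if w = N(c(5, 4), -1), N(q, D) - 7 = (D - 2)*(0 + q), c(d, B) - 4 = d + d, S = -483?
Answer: -518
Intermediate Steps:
c(d, B) = 4 + 2*d (c(d, B) = 4 + (d + d) = 4 + 2*d)
N(q, D) = 7 + q*(-2 + D) (N(q, D) = 7 + (D - 2)*(0 + q) = 7 + (-2 + D)*q = 7 + q*(-2 + D))
w = -35 (w = 7 - 2*(4 + 2*5) - (4 + 2*5) = 7 - 2*(4 + 10) - (4 + 10) = 7 - 2*14 - 1*14 = 7 - 28 - 14 = -35)
w + S = -35 - 483 = -518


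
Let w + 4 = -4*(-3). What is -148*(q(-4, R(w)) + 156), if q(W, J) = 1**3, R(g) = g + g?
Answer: -23236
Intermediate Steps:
w = 8 (w = -4 - 4*(-3) = -4 + 12 = 8)
R(g) = 2*g
q(W, J) = 1
-148*(q(-4, R(w)) + 156) = -148*(1 + 156) = -148*157 = -23236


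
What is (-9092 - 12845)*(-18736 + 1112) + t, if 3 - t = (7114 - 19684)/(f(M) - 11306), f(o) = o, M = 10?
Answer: 2183616712483/5648 ≈ 3.8662e+8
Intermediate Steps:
t = 10659/5648 (t = 3 - (7114 - 19684)/(10 - 11306) = 3 - (-12570)/(-11296) = 3 - (-12570)*(-1)/11296 = 3 - 1*6285/5648 = 3 - 6285/5648 = 10659/5648 ≈ 1.8872)
(-9092 - 12845)*(-18736 + 1112) + t = (-9092 - 12845)*(-18736 + 1112) + 10659/5648 = -21937*(-17624) + 10659/5648 = 386617688 + 10659/5648 = 2183616712483/5648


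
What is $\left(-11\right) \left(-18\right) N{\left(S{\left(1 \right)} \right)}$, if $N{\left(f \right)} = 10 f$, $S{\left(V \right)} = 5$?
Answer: $9900$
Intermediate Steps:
$\left(-11\right) \left(-18\right) N{\left(S{\left(1 \right)} \right)} = \left(-11\right) \left(-18\right) 10 \cdot 5 = 198 \cdot 50 = 9900$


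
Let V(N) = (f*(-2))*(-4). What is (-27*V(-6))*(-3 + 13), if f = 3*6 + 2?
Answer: -43200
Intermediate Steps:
f = 20 (f = 18 + 2 = 20)
V(N) = 160 (V(N) = (20*(-2))*(-4) = -40*(-4) = 160)
(-27*V(-6))*(-3 + 13) = (-27*160)*(-3 + 13) = -4320*10 = -43200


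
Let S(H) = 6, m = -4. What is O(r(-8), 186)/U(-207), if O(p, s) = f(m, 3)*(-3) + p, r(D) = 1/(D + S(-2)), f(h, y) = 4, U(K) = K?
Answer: 25/414 ≈ 0.060386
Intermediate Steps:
r(D) = 1/(6 + D) (r(D) = 1/(D + 6) = 1/(6 + D))
O(p, s) = -12 + p (O(p, s) = 4*(-3) + p = -12 + p)
O(r(-8), 186)/U(-207) = (-12 + 1/(6 - 8))/(-207) = (-12 + 1/(-2))*(-1/207) = (-12 - ½)*(-1/207) = -25/2*(-1/207) = 25/414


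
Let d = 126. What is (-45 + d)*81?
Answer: 6561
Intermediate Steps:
(-45 + d)*81 = (-45 + 126)*81 = 81*81 = 6561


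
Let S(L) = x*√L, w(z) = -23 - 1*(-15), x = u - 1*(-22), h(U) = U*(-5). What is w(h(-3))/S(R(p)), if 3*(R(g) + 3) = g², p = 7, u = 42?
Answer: -√30/160 ≈ -0.034233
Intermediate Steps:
h(U) = -5*U
R(g) = -3 + g²/3
x = 64 (x = 42 - 1*(-22) = 42 + 22 = 64)
w(z) = -8 (w(z) = -23 + 15 = -8)
S(L) = 64*√L
w(h(-3))/S(R(p)) = -8*1/(64*√(-3 + (⅓)*7²)) = -8*1/(64*√(-3 + (⅓)*49)) = -8*1/(64*√(-3 + 49/3)) = -8*√30/1280 = -√30/160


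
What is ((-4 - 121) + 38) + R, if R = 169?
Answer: 82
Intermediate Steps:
((-4 - 121) + 38) + R = ((-4 - 121) + 38) + 169 = (-125 + 38) + 169 = -87 + 169 = 82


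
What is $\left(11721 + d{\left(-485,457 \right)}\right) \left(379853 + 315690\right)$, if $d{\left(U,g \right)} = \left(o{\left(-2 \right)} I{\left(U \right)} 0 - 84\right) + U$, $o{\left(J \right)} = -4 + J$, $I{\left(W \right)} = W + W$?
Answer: $7756695536$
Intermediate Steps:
$I{\left(W \right)} = 2 W$
$d{\left(U,g \right)} = -84 + U$ ($d{\left(U,g \right)} = \left(\left(-4 - 2\right) 2 U 0 - 84\right) + U = \left(- 6 \cdot 2 U 0 - 84\right) + U = \left(- 12 U 0 - 84\right) + U = \left(0 - 84\right) + U = -84 + U$)
$\left(11721 + d{\left(-485,457 \right)}\right) \left(379853 + 315690\right) = \left(11721 - 569\right) \left(379853 + 315690\right) = \left(11721 - 569\right) 695543 = 11152 \cdot 695543 = 7756695536$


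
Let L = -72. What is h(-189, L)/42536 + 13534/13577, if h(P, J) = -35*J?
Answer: 76237033/72188909 ≈ 1.0561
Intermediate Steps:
h(-189, L)/42536 + 13534/13577 = -35*(-72)/42536 + 13534/13577 = 2520*(1/42536) + 13534*(1/13577) = 315/5317 + 13534/13577 = 76237033/72188909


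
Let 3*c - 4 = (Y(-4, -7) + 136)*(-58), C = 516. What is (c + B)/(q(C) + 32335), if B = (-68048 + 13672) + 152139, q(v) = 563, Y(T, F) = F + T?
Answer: 286043/98694 ≈ 2.8983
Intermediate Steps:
B = 97763 (B = -54376 + 152139 = 97763)
c = -7246/3 (c = 4/3 + (((-7 - 4) + 136)*(-58))/3 = 4/3 + ((-11 + 136)*(-58))/3 = 4/3 + (125*(-58))/3 = 4/3 + (1/3)*(-7250) = 4/3 - 7250/3 = -7246/3 ≈ -2415.3)
(c + B)/(q(C) + 32335) = (-7246/3 + 97763)/(563 + 32335) = (286043/3)/32898 = (286043/3)*(1/32898) = 286043/98694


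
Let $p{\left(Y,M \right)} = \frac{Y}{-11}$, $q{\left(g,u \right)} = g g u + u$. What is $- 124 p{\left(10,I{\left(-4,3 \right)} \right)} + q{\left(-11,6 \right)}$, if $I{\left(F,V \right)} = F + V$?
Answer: $\frac{9292}{11} \approx 844.73$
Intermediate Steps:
$q{\left(g,u \right)} = u + u g^{2}$ ($q{\left(g,u \right)} = g^{2} u + u = u g^{2} + u = u + u g^{2}$)
$p{\left(Y,M \right)} = - \frac{Y}{11}$ ($p{\left(Y,M \right)} = Y \left(- \frac{1}{11}\right) = - \frac{Y}{11}$)
$- 124 p{\left(10,I{\left(-4,3 \right)} \right)} + q{\left(-11,6 \right)} = - 124 \left(\left(- \frac{1}{11}\right) 10\right) + 6 \left(1 + \left(-11\right)^{2}\right) = \left(-124\right) \left(- \frac{10}{11}\right) + 6 \left(1 + 121\right) = \frac{1240}{11} + 6 \cdot 122 = \frac{1240}{11} + 732 = \frac{9292}{11}$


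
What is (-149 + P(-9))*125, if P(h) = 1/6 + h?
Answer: -118375/6 ≈ -19729.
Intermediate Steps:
P(h) = ⅙ + h
(-149 + P(-9))*125 = (-149 + (⅙ - 9))*125 = (-149 - 53/6)*125 = -947/6*125 = -118375/6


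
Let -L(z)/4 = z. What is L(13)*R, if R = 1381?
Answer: -71812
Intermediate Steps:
L(z) = -4*z
L(13)*R = -4*13*1381 = -52*1381 = -71812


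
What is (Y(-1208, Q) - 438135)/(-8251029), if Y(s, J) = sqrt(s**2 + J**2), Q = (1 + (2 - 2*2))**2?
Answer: 146045/2750343 - sqrt(1459265)/8251029 ≈ 0.052954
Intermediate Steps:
Q = 1 (Q = (1 + (2 - 4))**2 = (1 - 2)**2 = (-1)**2 = 1)
Y(s, J) = sqrt(J**2 + s**2)
(Y(-1208, Q) - 438135)/(-8251029) = (sqrt(1**2 + (-1208)**2) - 438135)/(-8251029) = (sqrt(1 + 1459264) - 438135)*(-1/8251029) = (sqrt(1459265) - 438135)*(-1/8251029) = (-438135 + sqrt(1459265))*(-1/8251029) = 146045/2750343 - sqrt(1459265)/8251029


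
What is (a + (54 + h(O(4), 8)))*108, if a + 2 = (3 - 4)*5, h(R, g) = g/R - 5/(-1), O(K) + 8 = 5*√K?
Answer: 6048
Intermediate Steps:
O(K) = -8 + 5*√K
h(R, g) = 5 + g/R (h(R, g) = g/R - 5*(-1) = g/R + 5 = 5 + g/R)
a = -7 (a = -2 + (3 - 4)*5 = -2 - 1*5 = -2 - 5 = -7)
(a + (54 + h(O(4), 8)))*108 = (-7 + (54 + (5 + 8/(-8 + 5*√4))))*108 = (-7 + (54 + (5 + 8/(-8 + 5*2))))*108 = (-7 + (54 + (5 + 8/(-8 + 10))))*108 = (-7 + (54 + (5 + 8/2)))*108 = (-7 + (54 + (5 + 8*(½))))*108 = (-7 + (54 + (5 + 4)))*108 = (-7 + (54 + 9))*108 = (-7 + 63)*108 = 56*108 = 6048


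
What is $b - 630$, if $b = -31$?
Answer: $-661$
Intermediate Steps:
$b - 630 = -31 - 630 = -661$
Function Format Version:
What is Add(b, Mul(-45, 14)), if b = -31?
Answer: -661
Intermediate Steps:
Add(b, Mul(-45, 14)) = Add(-31, Mul(-45, 14)) = Add(-31, -630) = -661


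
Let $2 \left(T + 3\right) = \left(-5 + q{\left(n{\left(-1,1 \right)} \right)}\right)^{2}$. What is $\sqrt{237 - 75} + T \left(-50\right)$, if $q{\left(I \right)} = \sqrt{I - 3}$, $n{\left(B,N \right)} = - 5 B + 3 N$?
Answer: $-600 + 9 \sqrt{2} + 250 \sqrt{5} \approx -28.255$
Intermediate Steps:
$q{\left(I \right)} = \sqrt{-3 + I}$
$T = -3 + \frac{\left(-5 + \sqrt{5}\right)^{2}}{2}$ ($T = -3 + \frac{\left(-5 + \sqrt{-3 + \left(\left(-5\right) \left(-1\right) + 3 \cdot 1\right)}\right)^{2}}{2} = -3 + \frac{\left(-5 + \sqrt{-3 + \left(5 + 3\right)}\right)^{2}}{2} = -3 + \frac{\left(-5 + \sqrt{-3 + 8}\right)^{2}}{2} = -3 + \frac{\left(-5 + \sqrt{5}\right)^{2}}{2} \approx 0.81966$)
$\sqrt{237 - 75} + T \left(-50\right) = \sqrt{237 - 75} + \left(12 - 5 \sqrt{5}\right) \left(-50\right) = \sqrt{162} - \left(600 - 250 \sqrt{5}\right) = 9 \sqrt{2} - \left(600 - 250 \sqrt{5}\right) = -600 + 9 \sqrt{2} + 250 \sqrt{5}$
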